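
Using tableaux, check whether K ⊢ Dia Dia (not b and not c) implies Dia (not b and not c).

Tableau for the negation not (Dia Dia (not b and not c) implies Dia (not b and not c)):
1. not (Dia Dia (not b and not c) implies Dia (not b and not c)), u
2. Dia Dia (not b and not c), u
3. not Dia (not b and not c), u
4. Dia (not b and not c), v
5. not (not b and not c), v
6. c, v
7. not b and not c, w
8. not b, w
9. not c, w
Accessibility: uRv, vRw
The negation has an open branch (countermodel exists).

Invalid (countermodel exists)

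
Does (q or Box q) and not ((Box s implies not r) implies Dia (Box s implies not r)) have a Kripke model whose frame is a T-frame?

1. (q or Box q) and not ((Box s implies not r) implies Dia (Box s implies not r)), w0
2. q or Box q, w0
3. not ((Box s implies not r) implies Dia (Box s implies not r)), w0
4. Box s implies not r, w0
5. not Dia (Box s implies not r), w0
6. not (Box s implies not r), w0
7. Box s, w0
8. r, w0
9. s, w0
10. Box q, w0
11. q, w0
12. not Box s, w0
13. not s, w1
14. not (Box s implies not r), w1
15. Box s, w1
16. r, w1
17. s, w1
Accessibility: w0Rw0, w0Rw1, w1Rw1
Branch closes: s and not s both at w1.
All branches of the tableau close; one closing branch shown above.

Unsatisfiable (every branch closes)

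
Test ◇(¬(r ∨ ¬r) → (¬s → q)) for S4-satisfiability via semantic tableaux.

Satisfiable

1. ◇(¬(r ∨ ¬r) → (¬s → q)), w0
2. ¬(r ∨ ¬r) → (¬s → q), w1
3. ¬s → q, w1
4. q, w1
Accessibility: w0Rw0, w0Rw1, w1Rw1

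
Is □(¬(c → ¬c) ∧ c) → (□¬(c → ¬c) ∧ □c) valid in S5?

Valid in S5

Tableau for the negation ¬(□(¬(c → ¬c) ∧ c) → (□¬(c → ¬c) ∧ □c)):
1. ¬(□(¬(c → ¬c) ∧ c) → (□¬(c → ¬c) ∧ □c)), 0
2. □(¬(c → ¬c) ∧ c), 0
3. ¬(□¬(c → ¬c) ∧ □c), 0
4. ¬(c → ¬c) ∧ c, 0
5. ¬(c → ¬c), 0
6. c, 0
7. ¬□¬(c → ¬c), 0
8. c → ¬c, 1
9. ¬(c → ¬c) ∧ c, 1
10. ¬(c → ¬c), 1
11. c, 1
12. ¬c, 1
Accessibility: 0R0, 0R1, 1R0, 1R1
Branch closes: c and ¬c both at 1.
All branches of the negation close; one closing branch shown above.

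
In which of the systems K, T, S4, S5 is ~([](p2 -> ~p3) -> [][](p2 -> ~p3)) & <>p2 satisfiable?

K, T

S4-tableau for the formula:
1. ~([](p2 -> ~p3) -> [][](p2 -> ~p3)) & <>p2, 0
2. ~([](p2 -> ~p3) -> [][](p2 -> ~p3)), 0
3. <>p2, 0
4. [](p2 -> ~p3), 0
5. ~[][](p2 -> ~p3), 0
6. p2 -> ~p3, 0
7. ~p3, 0
8. p2, 1
9. p2 -> ~p3, 1
10. ~p3, 1
11. ~[](p2 -> ~p3), 2
12. p2 -> ~p3, 2
13. ~p3, 2
14. ~(p2 -> ~p3), 3
15. p2, 3
16. p3, 3
17. p2 -> ~p3, 3
18. ~p3, 3
Accessibility: 0R0, 0R1, 0R2, 0R3, 1R1, 2R2, 2R3, 3R3
Branch closes: p3 and ~p3 both at 3.
Every branch closes (one shown): unsatisfiable in S4, hence also in S5 (every S5-frame is an S4-frame).
T-tableau for the formula:
1. ~([](p2 -> ~p3) -> [][](p2 -> ~p3)) & <>p2, 0
2. ~([](p2 -> ~p3) -> [][](p2 -> ~p3)), 0
3. <>p2, 0
4. [](p2 -> ~p3), 0
5. ~[][](p2 -> ~p3), 0
6. p2 -> ~p3, 0
7. ~p3, 0
8. p2, 1
9. p2 -> ~p3, 1
10. ~p3, 1
11. ~[](p2 -> ~p3), 2
12. p2 -> ~p3, 2
13. ~p3, 2
14. ~(p2 -> ~p3), 3
15. p2, 3
16. p3, 3
Accessibility: 0R0, 0R1, 0R2, 1R1, 2R2, 2R3, 3R3
Complete open branch: satisfiable in T, hence also in K (this T-model is also a K-model).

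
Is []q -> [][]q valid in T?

Not valid

Tableau for the negation ~([]q -> [][]q):
1. ~([]q -> [][]q), u
2. []q, u   [~->-rule on 1]
3. ~[][]q, u   [~->-rule on 1]
4. q, u   [[]-rule on 2 via uRu]
5. ~[]q, v   [~[]-rule on 3: fresh world v, uRv]
6. q, v   [[]-rule on 2 via uRv]
7. ~q, w   [~[]-rule on 5: fresh world w, vRw]
Accessibility: uRu, uRv, vRv, vRw, wRw
The negation has an open branch (countermodel exists).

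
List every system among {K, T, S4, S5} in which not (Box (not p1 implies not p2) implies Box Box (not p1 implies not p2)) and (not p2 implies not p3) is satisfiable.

K, T

T-tableau for the formula:
1. not (Box (not p1 implies not p2) implies Box Box (not p1 implies not p2)) and (not p2 implies not p3), 0
2. not (Box (not p1 implies not p2) implies Box Box (not p1 implies not p2)), 0
3. not p2 implies not p3, 0
4. Box (not p1 implies not p2), 0
5. not Box Box (not p1 implies not p2), 0
6. not p1 implies not p2, 0
7. not p3, 0
8. not p2, 0
9. not Box (not p1 implies not p2), 1
10. not p1 implies not p2, 1
11. not p2, 1
12. not (not p1 implies not p2), 2
13. not p1, 2
14. p2, 2
Accessibility: 0R0, 0R1, 1R1, 1R2, 2R2
Complete open branch: satisfiable in T, hence also in K (this T-model is also a K-model).
S4-tableau for the formula:
1. not (Box (not p1 implies not p2) implies Box Box (not p1 implies not p2)) and (not p2 implies not p3), 0
2. not (Box (not p1 implies not p2) implies Box Box (not p1 implies not p2)), 0
3. not p2 implies not p3, 0
4. Box (not p1 implies not p2), 0
5. not Box Box (not p1 implies not p2), 0
6. not p1 implies not p2, 0
7. not p3, 0
8. not p2, 0
9. not Box (not p1 implies not p2), 1
10. not p1 implies not p2, 1
11. not p2, 1
12. not (not p1 implies not p2), 2
13. not p1, 2
14. p2, 2
15. not p1 implies not p2, 2
16. not p2, 2
Accessibility: 0R0, 0R1, 0R2, 1R1, 1R2, 2R2
Branch closes: p2 and not p2 both at 2.
Every branch closes (one shown): unsatisfiable in S4, hence also in S5 (every S5-frame is an S4-frame).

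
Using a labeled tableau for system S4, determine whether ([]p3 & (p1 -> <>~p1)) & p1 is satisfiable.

Satisfiable (open branch found)

1. ([]p3 & (p1 -> <>~p1)) & p1, w0
2. []p3 & (p1 -> <>~p1), w0   [&-rule on 1]
3. p1, w0   [&-rule on 1]
4. []p3, w0   [&-rule on 2]
5. p1 -> <>~p1, w0   [&-rule on 2]
6. p3, w0   [[]-rule on 4 via w0Rw0]
7. <>~p1, w0   [->-rule on 5 (branches; this branch)]
8. ~p1, w1   [<>-rule on 7: fresh world w1, w0Rw1]
9. p3, w1   [[]-rule on 4 via w0Rw1]
Accessibility: w0Rw0, w0Rw1, w1Rw1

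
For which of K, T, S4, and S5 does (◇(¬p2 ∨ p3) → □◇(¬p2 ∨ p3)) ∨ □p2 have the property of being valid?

S5

S4-tableau for the negation ¬((◇(¬p2 ∨ p3) → □◇(¬p2 ∨ p3)) ∨ □p2):
1. ¬((◇(¬p2 ∨ p3) → □◇(¬p2 ∨ p3)) ∨ □p2), u
2. ¬(◇(¬p2 ∨ p3) → □◇(¬p2 ∨ p3)), u
3. ¬□p2, u
4. ◇(¬p2 ∨ p3), u
5. ¬□◇(¬p2 ∨ p3), u
6. ¬p2, v
7. ¬p2 ∨ p3, w
8. p3, w
9. ¬◇(¬p2 ∨ p3), x
10. ¬(¬p2 ∨ p3), x
11. p2, x
12. ¬p3, x
Accessibility: uRu, uRv, uRw, uRx, vRv, wRw, xRx
Complete open branch: countermodel on an S4-frame, so not valid in S4, nor in K, T (the same frame is also a K-frame and a T-frame).
S5-tableau for the negation ¬((◇(¬p2 ∨ p3) → □◇(¬p2 ∨ p3)) ∨ □p2):
1. ¬((◇(¬p2 ∨ p3) → □◇(¬p2 ∨ p3)) ∨ □p2), u
2. ¬(◇(¬p2 ∨ p3) → □◇(¬p2 ∨ p3)), u
3. ¬□p2, u
4. ◇(¬p2 ∨ p3), u
5. ¬□◇(¬p2 ∨ p3), u
6. ¬p2, v
7. ¬p2 ∨ p3, w
8. p3, w
9. ¬◇(¬p2 ∨ p3), x
10. ¬(¬p2 ∨ p3), u
11. p2, u
12. ¬p3, u
13. ¬(¬p2 ∨ p3), v
14. p2, v
15. ¬p3, v
Accessibility: uRu, uRv, uRw, uRx, vRu, vRv, vRw, vRx, wRu, wRv, wRw, wRx, xRu, xRv, xRw, xRx
Branch closes: p2 and ¬p2 both at v.
Every branch closes (one shown): valid in S5.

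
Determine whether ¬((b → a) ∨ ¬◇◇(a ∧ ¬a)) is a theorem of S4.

Tableau for the negation (b → a) ∨ ¬◇◇(a ∧ ¬a):
1. (b → a) ∨ ¬◇◇(a ∧ ¬a), u
2. ¬◇◇(a ∧ ¬a), u
3. ¬◇(a ∧ ¬a), u
4. ¬(a ∧ ¬a), u
5. a, u
Accessibility: uRu
The negation has an open branch (countermodel exists).

No, not valid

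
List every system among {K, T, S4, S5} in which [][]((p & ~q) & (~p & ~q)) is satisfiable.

K

K-tableau for the formula:
1. [][]((p & ~q) & (~p & ~q)), 0
Complete open branch: satisfiable in K.
T-tableau for the formula:
1. [][]((p & ~q) & (~p & ~q)), 0
2. []((p & ~q) & (~p & ~q)), 0   [[]-rule on 1 via 0R0]
3. (p & ~q) & (~p & ~q), 0   [[]-rule on 2 via 0R0]
4. p & ~q, 0   [&-rule on 3]
5. ~p & ~q, 0   [&-rule on 3]
6. p, 0   [&-rule on 4]
7. ~q, 0   [&-rule on 4]
8. ~p, 0   [&-rule on 5]
Accessibility: 0R0
Branch closes: p and ~p both at 0.
Every branch closes (one shown): unsatisfiable in T, hence also in S4, S5 (every S4/S5-frame is a T-frame).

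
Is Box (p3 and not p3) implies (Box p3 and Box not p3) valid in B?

Tableau for the negation not (Box (p3 and not p3) implies (Box p3 and Box not p3)):
1. not (Box (p3 and not p3) implies (Box p3 and Box not p3)), 0
2. Box (p3 and not p3), 0
3. not (Box p3 and Box not p3), 0
4. p3 and not p3, 0
5. p3, 0
6. not p3, 0
Accessibility: 0R0
Branch closes: p3 and not p3 both at 0.
All branches of the negation close; one closing branch shown above.

Yes, valid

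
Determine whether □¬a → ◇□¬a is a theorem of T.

Tableau for the negation ¬(□¬a → ◇□¬a):
1. ¬(□¬a → ◇□¬a), w0
2. □¬a, w0
3. ¬◇□¬a, w0
4. ¬a, w0
5. ¬□¬a, w0
6. a, w1
7. ¬a, w1
Accessibility: w0Rw0, w0Rw1, w1Rw1
Branch closes: a and ¬a both at w1.
Every branch of the negation's tableau closes; the branch above is one of them.

Yes, valid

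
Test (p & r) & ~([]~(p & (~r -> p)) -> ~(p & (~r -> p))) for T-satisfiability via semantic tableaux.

1. (p & r) & ~([]~(p & (~r -> p)) -> ~(p & (~r -> p))), 0
2. p & r, 0   [&-rule on 1]
3. ~([]~(p & (~r -> p)) -> ~(p & (~r -> p))), 0   [&-rule on 1]
4. p, 0   [&-rule on 2]
5. r, 0   [&-rule on 2]
6. []~(p & (~r -> p)), 0   [~->-rule on 3]
7. p & (~r -> p), 0   [~->-rule on 3]
8. ~r -> p, 0   [&-rule on 7]
9. ~(p & (~r -> p)), 0   [[]-rule on 6 via 0R0]
10. ~(~r -> p), 0   [~&-rule on 9 (branches; this branch)]
11. ~r, 0   [~->-rule on 10]
12. ~p, 0   [~->-rule on 10]
Accessibility: 0R0
Branch closes: r and ~r both at 0.
All branches of the tableau close; one closing branch shown above.

Unsatisfiable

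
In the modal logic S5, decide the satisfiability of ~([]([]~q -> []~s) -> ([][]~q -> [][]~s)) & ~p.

1. ~([]([]~q -> []~s) -> ([][]~q -> [][]~s)) & ~p, 0
2. ~([]([]~q -> []~s) -> ([][]~q -> [][]~s)), 0
3. ~p, 0
4. []([]~q -> []~s), 0
5. ~([][]~q -> [][]~s), 0
6. [][]~q, 0
7. ~[][]~s, 0
8. []~q -> []~s, 0
9. []~q, 0
10. ~q, 0
11. []~s, 0
12. ~s, 0
13. ~[]~s, 1
14. []~q -> []~s, 1
15. []~q, 1
16. ~q, 1
17. ~s, 1
18. []~s, 1
19. s, 2
20. []~q -> []~s, 2
21. []~q, 2
22. ~q, 2
23. ~s, 2
Accessibility: 0R0, 0R1, 0R2, 1R0, 1R1, 1R2, 2R0, 2R1, 2R2
Branch closes: s and ~s both at 2.
Every branch closes; the branch above is one of them.

Unsatisfiable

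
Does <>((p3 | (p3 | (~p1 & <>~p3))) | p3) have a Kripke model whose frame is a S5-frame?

1. <>((p3 | (p3 | (~p1 & <>~p3))) | p3), 0
2. (p3 | (p3 | (~p1 & <>~p3))) | p3, 1
3. p3, 1
Accessibility: 0R0, 0R1, 1R0, 1R1

Yes, satisfiable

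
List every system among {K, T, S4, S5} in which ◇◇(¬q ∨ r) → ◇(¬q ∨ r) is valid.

S4, S5

T-tableau for the negation ¬(◇◇(¬q ∨ r) → ◇(¬q ∨ r)):
1. ¬(◇◇(¬q ∨ r) → ◇(¬q ∨ r)), u
2. ◇◇(¬q ∨ r), u   [¬→-rule on 1]
3. ¬◇(¬q ∨ r), u   [¬→-rule on 1]
4. ¬(¬q ∨ r), u   [¬◇-rule on 3 via uRu]
5. q, u   [¬∨-rule on 4]
6. ¬r, u   [¬∨-rule on 4]
7. ◇(¬q ∨ r), v   [◇-rule on 2: fresh world v, uRv]
8. ¬(¬q ∨ r), v   [¬◇-rule on 3 via uRv]
9. q, v   [¬∨-rule on 8]
10. ¬r, v   [¬∨-rule on 8]
11. ¬q ∨ r, w   [◇-rule on 7: fresh world w, vRw]
12. r, w   [∨-rule on 11 (branches; this branch)]
Accessibility: uRu, uRv, vRv, vRw, wRw
Complete open branch: countermodel on a T-frame, so not valid in T, nor in K (the same frame is also a K-frame).
S4-tableau for the negation ¬(◇◇(¬q ∨ r) → ◇(¬q ∨ r)):
1. ¬(◇◇(¬q ∨ r) → ◇(¬q ∨ r)), u
2. ◇◇(¬q ∨ r), u   [¬→-rule on 1]
3. ¬◇(¬q ∨ r), u   [¬→-rule on 1]
4. ¬(¬q ∨ r), u   [¬◇-rule on 3 via uRu]
5. q, u   [¬∨-rule on 4]
6. ¬r, u   [¬∨-rule on 4]
7. ◇(¬q ∨ r), v   [◇-rule on 2: fresh world v, uRv]
8. ¬(¬q ∨ r), v   [¬◇-rule on 3 via uRv]
9. q, v   [¬∨-rule on 8]
10. ¬r, v   [¬∨-rule on 8]
11. ¬q ∨ r, w   [◇-rule on 7: fresh world w, vRw]
12. ¬(¬q ∨ r), w   [¬◇-rule on 3 via uRw]
13. q, w   [¬∨-rule on 12]
14. ¬r, w   [¬∨-rule on 12]
15. r, w   [∨-rule on 11 (branches; this branch)]
Accessibility: uRu, uRv, uRw, vRv, vRw, wRw
Branch closes: r and ¬r both at w.
Every branch closes (one shown): valid in S4, hence also in S5 (every theorem of S4 is a theorem of S5).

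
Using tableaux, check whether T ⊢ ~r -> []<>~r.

Invalid (countermodel exists)

Tableau for the negation ~(~r -> []<>~r):
1. ~(~r -> []<>~r), w0
2. ~r, w0   [~->-rule on 1]
3. ~[]<>~r, w0   [~->-rule on 1]
4. ~<>~r, w1   [~[]-rule on 3: fresh world w1, w0Rw1]
5. r, w1   [~<>-rule on 4 via w1Rw1]
Accessibility: w0Rw0, w0Rw1, w1Rw1
The negation has an open branch (countermodel exists).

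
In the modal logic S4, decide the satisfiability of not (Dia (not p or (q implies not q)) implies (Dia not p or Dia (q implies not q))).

1. not (Dia (not p or (q implies not q)) implies (Dia not p or Dia (q implies not q))), u
2. Dia (not p or (q implies not q)), u
3. not (Dia not p or Dia (q implies not q)), u
4. not Dia not p, u
5. not Dia (q implies not q), u
6. p, u
7. not (q implies not q), u
8. q, u
9. not p or (q implies not q), v
10. p, v
11. not (q implies not q), v
12. q, v
13. q implies not q, v
14. not q, v
Accessibility: uRu, uRv, vRv
Branch closes: q and not q both at v.
Every branch closes; the branch above is one of them.

Unsatisfiable (every branch closes)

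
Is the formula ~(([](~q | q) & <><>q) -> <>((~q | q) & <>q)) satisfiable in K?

Unsatisfiable

1. ~(([](~q | q) & <><>q) -> <>((~q | q) & <>q)), w0
2. [](~q | q) & <><>q, w0
3. ~<>((~q | q) & <>q), w0
4. [](~q | q), w0
5. <><>q, w0
6. <>q, w1
7. ~((~q | q) & <>q), w1
8. ~q | q, w1
9. ~<>q, w1
10. q, w1
11. q, w2
12. ~q, w2
Accessibility: w0Rw1, w1Rw2
Branch closes: q and ~q both at w2.
(One branch shown.) All branches close.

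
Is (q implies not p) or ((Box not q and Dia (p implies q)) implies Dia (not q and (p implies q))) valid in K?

Tableau for the negation not ((q implies not p) or ((Box not q and Dia (p implies q)) implies Dia (not q and (p implies q)))):
1. not ((q implies not p) or ((Box not q and Dia (p implies q)) implies Dia (not q and (p implies q)))), w0
2. not (q implies not p), w0
3. not ((Box not q and Dia (p implies q)) implies Dia (not q and (p implies q))), w0
4. q, w0
5. p, w0
6. Box not q and Dia (p implies q), w0
7. not Dia (not q and (p implies q)), w0
8. Box not q, w0
9. Dia (p implies q), w0
10. p implies q, w1
11. not (not q and (p implies q)), w1
12. not q, w1
13. not p, w1
14. not (p implies q), w1
15. p, w1
Accessibility: w0Rw1
Branch closes: p and not p both at w1.
All branches of the negation close; one closing branch shown above.

Yes, valid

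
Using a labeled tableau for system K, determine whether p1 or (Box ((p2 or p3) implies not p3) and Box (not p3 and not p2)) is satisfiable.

Satisfiable

1. p1 or (Box ((p2 or p3) implies not p3) and Box (not p3 and not p2)), u
2. Box ((p2 or p3) implies not p3) and Box (not p3 and not p2), u
3. Box ((p2 or p3) implies not p3), u
4. Box (not p3 and not p2), u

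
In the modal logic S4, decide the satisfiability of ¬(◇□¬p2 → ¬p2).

Yes, satisfiable

1. ¬(◇□¬p2 → ¬p2), 0
2. ◇□¬p2, 0   [¬→-rule on 1]
3. p2, 0   [¬→-rule on 1]
4. □¬p2, 1   [◇-rule on 2: fresh world 1, 0R1]
5. ¬p2, 1   [□-rule on 4 via 1R1]
Accessibility: 0R0, 0R1, 1R1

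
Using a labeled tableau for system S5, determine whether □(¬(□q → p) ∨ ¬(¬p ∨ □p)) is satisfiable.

Satisfiable

1. □(¬(□q → p) ∨ ¬(¬p ∨ □p)), w0
2. ¬(□q → p) ∨ ¬(¬p ∨ □p), w0
3. ¬(¬p ∨ □p), w0
4. p, w0
5. ¬□p, w0
6. ¬p, w1
7. ¬(□q → p) ∨ ¬(¬p ∨ □p), w1
8. ¬(□q → p), w1
9. □q, w1
10. q, w0
11. q, w1
Accessibility: w0Rw0, w0Rw1, w1Rw0, w1Rw1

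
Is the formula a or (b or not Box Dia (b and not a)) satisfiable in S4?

Yes, satisfiable

1. a or (b or not Box Dia (b and not a)), 0
2. b or not Box Dia (b and not a), 0
3. not Box Dia (b and not a), 0
4. not Dia (b and not a), 1
5. not (b and not a), 1
6. a, 1
Accessibility: 0R0, 0R1, 1R1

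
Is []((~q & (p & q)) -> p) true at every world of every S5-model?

Yes, valid

Tableau for the negation ~[]((~q & (p & q)) -> p):
1. ~[]((~q & (p & q)) -> p), w0
2. ~((~q & (p & q)) -> p), w1
3. ~q & (p & q), w1
4. ~p, w1
5. ~q, w1
6. p & q, w1
7. p, w1
8. q, w1
Accessibility: w0Rw0, w0Rw1, w1Rw0, w1Rw1
Branch closes: p and ~p both at w1.
Every branch of the negation's tableau closes; the branch above is one of them.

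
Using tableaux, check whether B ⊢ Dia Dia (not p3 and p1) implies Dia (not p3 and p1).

Invalid (countermodel exists)

Tableau for the negation not (Dia Dia (not p3 and p1) implies Dia (not p3 and p1)):
1. not (Dia Dia (not p3 and p1) implies Dia (not p3 and p1)), 0
2. Dia Dia (not p3 and p1), 0   [neg-implies-rule on 1]
3. not Dia (not p3 and p1), 0   [neg-implies-rule on 1]
4. not (not p3 and p1), 0   [neg-Dia-rule on 3 via 0R0]
5. not p1, 0   [neg-and-rule on 4 (branches; this branch)]
6. Dia (not p3 and p1), 1   [Dia-rule on 2: fresh world 1, 0R1]
7. not (not p3 and p1), 1   [neg-Dia-rule on 3 via 0R1]
8. not p1, 1   [neg-and-rule on 7 (branches; this branch)]
9. not p3 and p1, 2   [Dia-rule on 6: fresh world 2, 1R2]
10. not p3, 2   [and-rule on 9]
11. p1, 2   [and-rule on 9]
Accessibility: 0R0, 0R1, 1R0, 1R1, 1R2, 2R1, 2R2
The negation has an open branch (countermodel exists).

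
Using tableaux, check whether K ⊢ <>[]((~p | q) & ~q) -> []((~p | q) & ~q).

Tableau for the negation ~(<>[]((~p | q) & ~q) -> []((~p | q) & ~q)):
1. ~(<>[]((~p | q) & ~q) -> []((~p | q) & ~q)), u
2. <>[]((~p | q) & ~q), u   [~->-rule on 1]
3. ~[]((~p | q) & ~q), u   [~->-rule on 1]
4. []((~p | q) & ~q), v   [<>-rule on 2: fresh world v, uRv]
5. ~((~p | q) & ~q), w   [~[]-rule on 3: fresh world w, uRw]
6. q, w   [~&-rule on 5 (branches; this branch)]
Accessibility: uRv, uRw
The negation has an open branch (countermodel exists).

Invalid (countermodel exists)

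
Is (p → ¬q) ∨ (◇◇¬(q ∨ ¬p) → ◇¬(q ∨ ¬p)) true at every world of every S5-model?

Yes, valid

Tableau for the negation ¬((p → ¬q) ∨ (◇◇¬(q ∨ ¬p) → ◇¬(q ∨ ¬p))):
1. ¬((p → ¬q) ∨ (◇◇¬(q ∨ ¬p) → ◇¬(q ∨ ¬p))), w0
2. ¬(p → ¬q), w0
3. ¬(◇◇¬(q ∨ ¬p) → ◇¬(q ∨ ¬p)), w0
4. p, w0
5. q, w0
6. ◇◇¬(q ∨ ¬p), w0
7. ¬◇¬(q ∨ ¬p), w0
8. q ∨ ¬p, w0
9. ◇¬(q ∨ ¬p), w1
10. q ∨ ¬p, w1
11. ¬p, w1
12. ¬(q ∨ ¬p), w2
13. ¬q, w2
14. p, w2
15. q ∨ ¬p, w2
16. ¬p, w2
Accessibility: w0Rw0, w0Rw1, w0Rw2, w1Rw0, w1Rw1, w1Rw2, w2Rw0, w2Rw1, w2Rw2
Branch closes: p and ¬p both at w2.
All branches of the negation close; one closing branch shown above.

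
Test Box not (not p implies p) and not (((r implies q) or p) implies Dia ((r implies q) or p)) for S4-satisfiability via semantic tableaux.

No, unsatisfiable

1. Box not (not p implies p) and not (((r implies q) or p) implies Dia ((r implies q) or p)), 0
2. Box not (not p implies p), 0   [and-rule on 1]
3. not (((r implies q) or p) implies Dia ((r implies q) or p)), 0   [and-rule on 1]
4. (r implies q) or p, 0   [neg-implies-rule on 3]
5. not Dia ((r implies q) or p), 0   [neg-implies-rule on 3]
6. not (not p implies p), 0   [Box-rule on 2 via 0R0]
7. not p, 0   [neg-implies-rule on 6]
8. not ((r implies q) or p), 0   [neg-Dia-rule on 5 via 0R0]
9. not (r implies q), 0   [neg-or-rule on 8]
10. r, 0   [neg-implies-rule on 9]
11. not q, 0   [neg-implies-rule on 9]
12. r implies q, 0   [or-rule on 4 (branches; this branch)]
13. q, 0   [implies-rule on 12 (branches; this branch)]
Accessibility: 0R0
Branch closes: q and not q both at 0.
Every branch closes; the branch above is one of them.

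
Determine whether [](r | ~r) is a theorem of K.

Tableau for the negation ~[](r | ~r):
1. ~[](r | ~r), u
2. ~(r | ~r), v
3. ~r, v
4. r, v
Accessibility: uRv
Branch closes: r and ~r both at v.
Every branch of the negation's tableau closes; the branch above is one of them.

Yes, valid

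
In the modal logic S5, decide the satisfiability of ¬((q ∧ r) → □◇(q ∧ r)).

1. ¬((q ∧ r) → □◇(q ∧ r)), w0
2. q ∧ r, w0
3. ¬□◇(q ∧ r), w0
4. q, w0
5. r, w0
6. ¬◇(q ∧ r), w1
7. ¬(q ∧ r), w0
8. ¬(q ∧ r), w1
9. ¬r, w0
Accessibility: w0Rw0, w0Rw1, w1Rw0, w1Rw1
Branch closes: r and ¬r both at w0.
(One branch shown.) All branches close.

Unsatisfiable (every branch closes)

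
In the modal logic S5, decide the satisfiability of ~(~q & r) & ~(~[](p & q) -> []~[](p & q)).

Unsatisfiable (every branch closes)

1. ~(~q & r) & ~(~[](p & q) -> []~[](p & q)), u
2. ~(~q & r), u
3. ~(~[](p & q) -> []~[](p & q)), u
4. ~[](p & q), u
5. ~[]~[](p & q), u
6. ~r, u
7. ~(p & q), v
8. ~q, v
9. [](p & q), w
10. p & q, u
11. p, u
12. q, u
13. p & q, v
14. p, v
15. q, v
Accessibility: uRu, uRv, uRw, vRu, vRv, vRw, wRu, wRv, wRw
Branch closes: q and ~q both at v.
Every branch closes; the branch above is one of them.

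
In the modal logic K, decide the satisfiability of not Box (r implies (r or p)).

Unsatisfiable

1. not Box (r implies (r or p)), w0
2. not (r implies (r or p)), w1   [neg-Box-rule on 1: fresh world w1, w0Rw1]
3. r, w1   [neg-implies-rule on 2]
4. not (r or p), w1   [neg-implies-rule on 2]
5. not r, w1   [neg-or-rule on 4]
6. not p, w1   [neg-or-rule on 4]
Accessibility: w0Rw1
Branch closes: r and not r both at w1.
Every branch closes; the branch above is one of them.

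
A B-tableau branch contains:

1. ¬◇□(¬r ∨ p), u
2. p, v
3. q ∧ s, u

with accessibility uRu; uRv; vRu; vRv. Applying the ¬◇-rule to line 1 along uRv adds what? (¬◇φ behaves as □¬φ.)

¬□(¬r ∨ p), v

¬◇φ behaves as □¬φ: propagate the negated body to each accessible world.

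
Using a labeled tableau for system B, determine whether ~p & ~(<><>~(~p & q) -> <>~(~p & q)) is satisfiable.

Satisfiable (open branch found)

1. ~p & ~(<><>~(~p & q) -> <>~(~p & q)), u
2. ~p, u   [&-rule on 1]
3. ~(<><>~(~p & q) -> <>~(~p & q)), u   [&-rule on 1]
4. <><>~(~p & q), u   [~->-rule on 3]
5. ~<>~(~p & q), u   [~->-rule on 3]
6. ~p & q, u   [~<>-rule on 5 via uRu]
7. q, u   [&-rule on 6]
8. <>~(~p & q), v   [<>-rule on 4: fresh world v, uRv]
9. ~p & q, v   [~<>-rule on 5 via uRv]
10. ~p, v   [&-rule on 9]
11. q, v   [&-rule on 9]
12. ~(~p & q), w   [<>-rule on 8: fresh world w, vRw]
13. ~q, w   [~&-rule on 12 (branches; this branch)]
Accessibility: uRu, uRv, vRu, vRv, vRw, wRv, wRw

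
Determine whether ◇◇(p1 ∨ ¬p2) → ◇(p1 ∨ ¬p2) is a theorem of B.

Not valid

Tableau for the negation ¬(◇◇(p1 ∨ ¬p2) → ◇(p1 ∨ ¬p2)):
1. ¬(◇◇(p1 ∨ ¬p2) → ◇(p1 ∨ ¬p2)), w0
2. ◇◇(p1 ∨ ¬p2), w0
3. ¬◇(p1 ∨ ¬p2), w0
4. ¬(p1 ∨ ¬p2), w0
5. ¬p1, w0
6. p2, w0
7. ◇(p1 ∨ ¬p2), w1
8. ¬(p1 ∨ ¬p2), w1
9. ¬p1, w1
10. p2, w1
11. p1 ∨ ¬p2, w2
12. ¬p2, w2
Accessibility: w0Rw0, w0Rw1, w1Rw0, w1Rw1, w1Rw2, w2Rw1, w2Rw2
The negation has an open branch (countermodel exists).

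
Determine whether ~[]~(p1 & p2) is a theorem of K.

Invalid (countermodel exists)

Tableau for the negation []~(p1 & p2):
1. []~(p1 & p2), u
The negation has an open branch (countermodel exists).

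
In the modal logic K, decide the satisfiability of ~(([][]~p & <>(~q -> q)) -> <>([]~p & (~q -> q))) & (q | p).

Unsatisfiable (every branch closes)

1. ~(([][]~p & <>(~q -> q)) -> <>([]~p & (~q -> q))) & (q | p), 0
2. ~(([][]~p & <>(~q -> q)) -> <>([]~p & (~q -> q))), 0
3. q | p, 0
4. [][]~p & <>(~q -> q), 0
5. ~<>([]~p & (~q -> q)), 0
6. [][]~p, 0
7. <>(~q -> q), 0
8. p, 0
9. ~q -> q, 1
10. ~([]~p & (~q -> q)), 1
11. []~p, 1
12. q, 1
13. ~[]~p, 1
14. p, 2
15. ~p, 2
Accessibility: 0R1, 1R2
Branch closes: p and ~p both at 2.
Every branch closes; the branch above is one of them.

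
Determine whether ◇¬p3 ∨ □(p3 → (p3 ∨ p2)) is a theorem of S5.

Tableau for the negation ¬(◇¬p3 ∨ □(p3 → (p3 ∨ p2))):
1. ¬(◇¬p3 ∨ □(p3 → (p3 ∨ p2))), u
2. ¬◇¬p3, u
3. ¬□(p3 → (p3 ∨ p2)), u
4. p3, u
5. ¬(p3 → (p3 ∨ p2)), v
6. p3, v
7. ¬(p3 ∨ p2), v
8. ¬p3, v
9. ¬p2, v
Accessibility: uRu, uRv, vRu, vRv
Branch closes: p3 and ¬p3 both at v.
Every branch of the negation's tableau closes; the branch above is one of them.

Yes, valid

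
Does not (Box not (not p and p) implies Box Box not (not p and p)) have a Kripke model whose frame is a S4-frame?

1. not (Box not (not p and p) implies Box Box not (not p and p)), 0
2. Box not (not p and p), 0
3. not Box Box not (not p and p), 0
4. not (not p and p), 0
5. not p, 0
6. not Box not (not p and p), 1
7. not (not p and p), 1
8. not p, 1
9. not p and p, 2
10. not p, 2
11. p, 2
Accessibility: 0R0, 0R1, 0R2, 1R1, 1R2, 2R2
Branch closes: p and not p both at 2.
All branches of the tableau close; one closing branch shown above.

No, unsatisfiable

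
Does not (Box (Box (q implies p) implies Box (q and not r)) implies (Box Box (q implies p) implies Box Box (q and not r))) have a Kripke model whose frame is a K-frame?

1. not (Box (Box (q implies p) implies Box (q and not r)) implies (Box Box (q implies p) implies Box Box (q and not r))), u
2. Box (Box (q implies p) implies Box (q and not r)), u   [neg-implies-rule on 1]
3. not (Box Box (q implies p) implies Box Box (q and not r)), u   [neg-implies-rule on 1]
4. Box Box (q implies p), u   [neg-implies-rule on 3]
5. not Box Box (q and not r), u   [neg-implies-rule on 3]
6. not Box (q and not r), v   [neg-Box-rule on 5: fresh world v, uRv]
7. Box (q implies p) implies Box (q and not r), v   [Box-rule on 2 via uRv]
8. Box (q implies p), v   [Box-rule on 4 via uRv]
9. not Box (q implies p), v   [implies-rule on 7 (branches; this branch)]
10. not (q and not r), w   [neg-Box-rule on 6: fresh world w, vRw]
11. q implies p, w   [Box-rule on 8 via vRw]
12. r, w   [neg-and-rule on 10 (branches; this branch)]
13. p, w   [implies-rule on 11 (branches; this branch)]
14. not (q implies p), x   [neg-Box-rule on 9: fresh world x, vRx]
15. q, x   [neg-implies-rule on 14]
16. not p, x   [neg-implies-rule on 14]
17. q implies p, x   [Box-rule on 8 via vRx]
18. p, x   [implies-rule on 17 (branches; this branch)]
Accessibility: uRv, vRw, vRx
Branch closes: p and not p both at x.
(One branch shown.) All branches close.

Unsatisfiable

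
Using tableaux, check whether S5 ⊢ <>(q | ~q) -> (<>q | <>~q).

Tableau for the negation ~(<>(q | ~q) -> (<>q | <>~q)):
1. ~(<>(q | ~q) -> (<>q | <>~q)), 0
2. <>(q | ~q), 0
3. ~(<>q | <>~q), 0
4. ~<>q, 0
5. ~<>~q, 0
6. ~q, 0
7. q, 0
Accessibility: 0R0
Branch closes: q and ~q both at 0.
All branches of the negation close; one closing branch shown above.

Valid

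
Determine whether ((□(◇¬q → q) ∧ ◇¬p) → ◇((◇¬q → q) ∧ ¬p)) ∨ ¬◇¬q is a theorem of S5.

Yes, valid

Tableau for the negation ¬(((□(◇¬q → q) ∧ ◇¬p) → ◇((◇¬q → q) ∧ ¬p)) ∨ ¬◇¬q):
1. ¬(((□(◇¬q → q) ∧ ◇¬p) → ◇((◇¬q → q) ∧ ¬p)) ∨ ¬◇¬q), 0
2. ¬((□(◇¬q → q) ∧ ◇¬p) → ◇((◇¬q → q) ∧ ¬p)), 0   [¬∨-rule on 1]
3. ◇¬q, 0   [¬∨-rule on 1]
4. □(◇¬q → q) ∧ ◇¬p, 0   [¬→-rule on 2]
5. ¬◇((◇¬q → q) ∧ ¬p), 0   [¬→-rule on 2]
6. □(◇¬q → q), 0   [∧-rule on 4]
7. ◇¬p, 0   [∧-rule on 4]
8. ¬((◇¬q → q) ∧ ¬p), 0   [¬◇-rule on 5 via 0R0]
9. ◇¬q → q, 0   [□-rule on 6 via 0R0]
10. p, 0   [¬∧-rule on 8 (branches; this branch)]
11. q, 0   [→-rule on 9 (branches; this branch)]
12. ¬q, 1   [◇-rule on 3: fresh world 1, 0R1]
13. ¬((◇¬q → q) ∧ ¬p), 1   [¬◇-rule on 5 via 0R1]
14. ◇¬q → q, 1   [□-rule on 6 via 0R1]
15. ¬(◇¬q → q), 1   [¬∧-rule on 13 (branches; this branch)]
16. ◇¬q, 1   [¬→-rule on 15]
17. ¬◇¬q, 1   [→-rule on 14 (branches; this branch)]
18. q, 1   [¬◇-rule on 17 via 1R1]
Accessibility: 0R0, 0R1, 1R0, 1R1
Branch closes: q and ¬q both at 1.
All branches of the negation close; one closing branch shown above.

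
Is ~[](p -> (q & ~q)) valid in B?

No, not valid

Tableau for the negation [](p -> (q & ~q)):
1. [](p -> (q & ~q)), w0
2. p -> (q & ~q), w0   [[]-rule on 1 via w0Rw0]
3. ~p, w0   [->-rule on 2 (branches; this branch)]
Accessibility: w0Rw0
The negation has an open branch (countermodel exists).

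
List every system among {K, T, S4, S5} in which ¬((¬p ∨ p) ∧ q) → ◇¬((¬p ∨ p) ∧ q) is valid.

T, S4, S5

K-tableau for the negation ¬(¬((¬p ∨ p) ∧ q) → ◇¬((¬p ∨ p) ∧ q)):
1. ¬(¬((¬p ∨ p) ∧ q) → ◇¬((¬p ∨ p) ∧ q)), 0
2. ¬((¬p ∨ p) ∧ q), 0
3. ¬◇¬((¬p ∨ p) ∧ q), 0
4. ¬q, 0
Complete open branch: countermodel on a K-frame, so not valid in K.
T-tableau for the negation ¬(¬((¬p ∨ p) ∧ q) → ◇¬((¬p ∨ p) ∧ q)):
1. ¬(¬((¬p ∨ p) ∧ q) → ◇¬((¬p ∨ p) ∧ q)), 0
2. ¬((¬p ∨ p) ∧ q), 0
3. ¬◇¬((¬p ∨ p) ∧ q), 0
4. (¬p ∨ p) ∧ q, 0
5. ¬p ∨ p, 0
6. q, 0
7. ¬(¬p ∨ p), 0
8. p, 0
9. ¬p, 0
Accessibility: 0R0
Branch closes: p and ¬p both at 0.
Every branch closes (one shown): valid in T, hence also in S4, S5 (every theorem of T is a theorem of S4 and S5).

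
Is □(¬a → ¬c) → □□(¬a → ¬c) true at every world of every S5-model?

Yes, valid

Tableau for the negation ¬(□(¬a → ¬c) → □□(¬a → ¬c)):
1. ¬(□(¬a → ¬c) → □□(¬a → ¬c)), 0
2. □(¬a → ¬c), 0
3. ¬□□(¬a → ¬c), 0
4. ¬a → ¬c, 0
5. ¬c, 0
6. ¬□(¬a → ¬c), 1
7. ¬a → ¬c, 1
8. ¬c, 1
9. ¬(¬a → ¬c), 2
10. ¬a, 2
11. c, 2
12. ¬a → ¬c, 2
13. ¬c, 2
Accessibility: 0R0, 0R1, 0R2, 1R0, 1R1, 1R2, 2R0, 2R1, 2R2
Branch closes: c and ¬c both at 2.
All branches of the negation close; one closing branch shown above.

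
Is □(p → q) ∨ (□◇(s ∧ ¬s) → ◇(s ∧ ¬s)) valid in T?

Tableau for the negation ¬(□(p → q) ∨ (□◇(s ∧ ¬s) → ◇(s ∧ ¬s))):
1. ¬(□(p → q) ∨ (□◇(s ∧ ¬s) → ◇(s ∧ ¬s))), 0
2. ¬□(p → q), 0   [¬∨-rule on 1]
3. ¬(□◇(s ∧ ¬s) → ◇(s ∧ ¬s)), 0   [¬∨-rule on 1]
4. □◇(s ∧ ¬s), 0   [¬→-rule on 3]
5. ¬◇(s ∧ ¬s), 0   [¬→-rule on 3]
6. ◇(s ∧ ¬s), 0   [□-rule on 4 via 0R0]
7. ¬(s ∧ ¬s), 0   [¬◇-rule on 5 via 0R0]
8. s, 0   [¬∧-rule on 7 (branches; this branch)]
9. ¬(p → q), 1   [¬□-rule on 2: fresh world 1, 0R1]
10. p, 1   [¬→-rule on 9]
11. ¬q, 1   [¬→-rule on 9]
12. ◇(s ∧ ¬s), 1   [□-rule on 4 via 0R1]
13. ¬(s ∧ ¬s), 1   [¬◇-rule on 5 via 0R1]
14. s, 1   [¬∧-rule on 13 (branches; this branch)]
15. s ∧ ¬s, 2   [◇-rule on 6: fresh world 2, 0R2]
16. s, 2   [∧-rule on 15]
17. ¬s, 2   [∧-rule on 15]
Accessibility: 0R0, 0R1, 0R2, 1R1, 2R2
Branch closes: s and ¬s both at 2.
All branches of the negation close; one closing branch shown above.

Valid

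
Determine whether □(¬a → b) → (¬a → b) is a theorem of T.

Valid in T

Tableau for the negation ¬(□(¬a → b) → (¬a → b)):
1. ¬(□(¬a → b) → (¬a → b)), u
2. □(¬a → b), u
3. ¬(¬a → b), u
4. ¬a, u
5. ¬b, u
6. ¬a → b, u
7. b, u
Accessibility: uRu
Branch closes: b and ¬b both at u.
Every branch of the negation's tableau closes; the branch above is one of them.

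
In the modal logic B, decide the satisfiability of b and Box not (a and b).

1. b and Box not (a and b), w0
2. b, w0   [and-rule on 1]
3. Box not (a and b), w0   [and-rule on 1]
4. not (a and b), w0   [Box-rule on 3 via w0Rw0]
5. not a, w0   [neg-and-rule on 4 (branches; this branch)]
Accessibility: w0Rw0

Satisfiable (open branch found)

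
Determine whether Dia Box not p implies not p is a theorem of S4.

Tableau for the negation not (Dia Box not p implies not p):
1. not (Dia Box not p implies not p), w0
2. Dia Box not p, w0   [neg-implies-rule on 1]
3. p, w0   [neg-implies-rule on 1]
4. Box not p, w1   [Dia-rule on 2: fresh world w1, w0Rw1]
5. not p, w1   [Box-rule on 4 via w1Rw1]
Accessibility: w0Rw0, w0Rw1, w1Rw1
The negation has an open branch (countermodel exists).

No, not valid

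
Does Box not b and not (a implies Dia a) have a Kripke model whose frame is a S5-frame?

1. Box not b and not (a implies Dia a), w0
2. Box not b, w0
3. not (a implies Dia a), w0
4. a, w0
5. not Dia a, w0
6. not b, w0
7. not a, w0
Accessibility: w0Rw0
Branch closes: a and not a both at w0.
Every branch closes; the branch above is one of them.

No, unsatisfiable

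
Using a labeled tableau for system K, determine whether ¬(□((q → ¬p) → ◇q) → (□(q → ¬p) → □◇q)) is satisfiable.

Unsatisfiable (every branch closes)

1. ¬(□((q → ¬p) → ◇q) → (□(q → ¬p) → □◇q)), 0
2. □((q → ¬p) → ◇q), 0
3. ¬(□(q → ¬p) → □◇q), 0
4. □(q → ¬p), 0
5. ¬□◇q, 0
6. ¬◇q, 1
7. (q → ¬p) → ◇q, 1
8. q → ¬p, 1
9. ◇q, 1
10. ¬p, 1
11. q, 2
12. ¬q, 2
Accessibility: 0R1, 1R2
Branch closes: q and ¬q both at 2.
Every branch closes; the branch above is one of them.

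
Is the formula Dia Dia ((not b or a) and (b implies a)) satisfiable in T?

1. Dia Dia ((not b or a) and (b implies a)), w0
2. Dia ((not b or a) and (b implies a)), w1
3. (not b or a) and (b implies a), w2
4. not b or a, w2
5. b implies a, w2
6. a, w2
Accessibility: w0Rw0, w0Rw1, w1Rw1, w1Rw2, w2Rw2

Yes, satisfiable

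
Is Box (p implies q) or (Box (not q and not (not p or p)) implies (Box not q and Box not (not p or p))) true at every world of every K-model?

Valid

Tableau for the negation not (Box (p implies q) or (Box (not q and not (not p or p)) implies (Box not q and Box not (not p or p)))):
1. not (Box (p implies q) or (Box (not q and not (not p or p)) implies (Box not q and Box not (not p or p)))), w0
2. not Box (p implies q), w0
3. not (Box (not q and not (not p or p)) implies (Box not q and Box not (not p or p))), w0
4. Box (not q and not (not p or p)), w0
5. not (Box not q and Box not (not p or p)), w0
6. not Box not (not p or p), w0
7. not (p implies q), w1
8. p, w1
9. not q, w1
10. not q and not (not p or p), w1
11. not (not p or p), w1
12. not p, w1
Accessibility: w0Rw1
Branch closes: p and not p both at w1.
Every branch of the negation's tableau closes; the branch above is one of them.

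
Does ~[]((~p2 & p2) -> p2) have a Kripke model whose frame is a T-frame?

Unsatisfiable (every branch closes)

1. ~[]((~p2 & p2) -> p2), u
2. ~((~p2 & p2) -> p2), v
3. ~p2 & p2, v
4. ~p2, v
5. p2, v
Accessibility: uRu, uRv, vRv
Branch closes: p2 and ~p2 both at v.
All branches of the tableau close; one closing branch shown above.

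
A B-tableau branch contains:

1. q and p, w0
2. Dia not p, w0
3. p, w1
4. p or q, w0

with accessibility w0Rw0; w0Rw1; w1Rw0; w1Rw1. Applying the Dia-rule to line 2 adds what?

a fresh world w2 with w0Rw2, and not p at w2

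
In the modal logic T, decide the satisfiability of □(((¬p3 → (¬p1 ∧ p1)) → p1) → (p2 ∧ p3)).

1. □(((¬p3 → (¬p1 ∧ p1)) → p1) → (p2 ∧ p3)), 0
2. ((¬p3 → (¬p1 ∧ p1)) → p1) → (p2 ∧ p3), 0
3. p2 ∧ p3, 0
4. p2, 0
5. p3, 0
Accessibility: 0R0

Satisfiable (open branch found)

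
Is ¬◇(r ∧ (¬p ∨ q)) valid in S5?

Tableau for the negation ◇(r ∧ (¬p ∨ q)):
1. ◇(r ∧ (¬p ∨ q)), u
2. r ∧ (¬p ∨ q), v
3. r, v
4. ¬p ∨ q, v
5. q, v
Accessibility: uRu, uRv, vRu, vRv
The negation has an open branch (countermodel exists).

Not valid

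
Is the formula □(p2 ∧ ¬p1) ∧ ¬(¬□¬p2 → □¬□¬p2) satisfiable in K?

1. □(p2 ∧ ¬p1) ∧ ¬(¬□¬p2 → □¬□¬p2), w0
2. □(p2 ∧ ¬p1), w0   [∧-rule on 1]
3. ¬(¬□¬p2 → □¬□¬p2), w0   [∧-rule on 1]
4. ¬□¬p2, w0   [¬→-rule on 3]
5. ¬□¬□¬p2, w0   [¬→-rule on 3]
6. p2, w1   [¬□-rule on 4: fresh world w1, w0Rw1]
7. p2 ∧ ¬p1, w1   [□-rule on 2 via w0Rw1]
8. ¬p1, w1   [∧-rule on 7]
9. □¬p2, w2   [¬□-rule on 5: fresh world w2, w0Rw2]
10. p2 ∧ ¬p1, w2   [□-rule on 2 via w0Rw2]
11. p2, w2   [∧-rule on 10]
12. ¬p1, w2   [∧-rule on 10]
Accessibility: w0Rw1, w0Rw2

Satisfiable (open branch found)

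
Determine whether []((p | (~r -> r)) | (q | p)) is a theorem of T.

Invalid (countermodel exists)

Tableau for the negation ~[]((p | (~r -> r)) | (q | p)):
1. ~[]((p | (~r -> r)) | (q | p)), 0
2. ~((p | (~r -> r)) | (q | p)), 1
3. ~(p | (~r -> r)), 1
4. ~(q | p), 1
5. ~p, 1
6. ~(~r -> r), 1
7. ~q, 1
8. ~r, 1
Accessibility: 0R0, 0R1, 1R1
The negation has an open branch (countermodel exists).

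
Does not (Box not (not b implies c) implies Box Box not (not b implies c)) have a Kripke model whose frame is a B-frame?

Satisfiable

1. not (Box not (not b implies c) implies Box Box not (not b implies c)), w0
2. Box not (not b implies c), w0
3. not Box Box not (not b implies c), w0
4. not (not b implies c), w0
5. not b, w0
6. not c, w0
7. not Box not (not b implies c), w1
8. not (not b implies c), w1
9. not b, w1
10. not c, w1
11. not b implies c, w2
12. c, w2
Accessibility: w0Rw0, w0Rw1, w1Rw0, w1Rw1, w1Rw2, w2Rw1, w2Rw2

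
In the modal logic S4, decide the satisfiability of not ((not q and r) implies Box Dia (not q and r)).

Yes, satisfiable

1. not ((not q and r) implies Box Dia (not q and r)), u
2. not q and r, u
3. not Box Dia (not q and r), u
4. not q, u
5. r, u
6. not Dia (not q and r), v
7. not (not q and r), v
8. not r, v
Accessibility: uRu, uRv, vRv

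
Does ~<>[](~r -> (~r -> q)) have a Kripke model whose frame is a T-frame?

1. ~<>[](~r -> (~r -> q)), 0
2. ~[](~r -> (~r -> q)), 0   [~<>-rule on 1 via 0R0]
3. ~(~r -> (~r -> q)), 1   [~[]-rule on 2: fresh world 1, 0R1]
4. ~r, 1   [~->-rule on 3]
5. ~(~r -> q), 1   [~->-rule on 3]
6. ~q, 1   [~->-rule on 5]
7. ~[](~r -> (~r -> q)), 1   [~<>-rule on 1 via 0R1]
8. ~(~r -> (~r -> q)), 2   [~[]-rule on 7: fresh world 2, 1R2]
9. ~r, 2   [~->-rule on 8]
10. ~(~r -> q), 2   [~->-rule on 8]
11. ~q, 2   [~->-rule on 10]
Accessibility: 0R0, 0R1, 1R1, 1R2, 2R2

Satisfiable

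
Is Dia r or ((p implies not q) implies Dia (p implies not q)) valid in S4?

Tableau for the negation not (Dia r or ((p implies not q) implies Dia (p implies not q))):
1. not (Dia r or ((p implies not q) implies Dia (p implies not q))), w0
2. not Dia r, w0
3. not ((p implies not q) implies Dia (p implies not q)), w0
4. p implies not q, w0
5. not Dia (p implies not q), w0
6. not r, w0
7. not (p implies not q), w0
8. p, w0
9. q, w0
10. not q, w0
Accessibility: w0Rw0
Branch closes: q and not q both at w0.
All branches of the negation close; one closing branch shown above.

Yes, valid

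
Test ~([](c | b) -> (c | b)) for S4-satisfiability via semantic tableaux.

1. ~([](c | b) -> (c | b)), 0
2. [](c | b), 0
3. ~(c | b), 0
4. ~c, 0
5. ~b, 0
6. c | b, 0
7. b, 0
Accessibility: 0R0
Branch closes: b and ~b both at 0.
Every branch closes; the branch above is one of them.

Unsatisfiable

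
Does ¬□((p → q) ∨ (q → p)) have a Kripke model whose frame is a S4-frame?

1. ¬□((p → q) ∨ (q → p)), 0
2. ¬((p → q) ∨ (q → p)), 1   [¬□-rule on 1: fresh world 1, 0R1]
3. ¬(p → q), 1   [¬∨-rule on 2]
4. ¬(q → p), 1   [¬∨-rule on 2]
5. p, 1   [¬→-rule on 3]
6. ¬q, 1   [¬→-rule on 3]
7. q, 1   [¬→-rule on 4]
8. ¬p, 1   [¬→-rule on 4]
Accessibility: 0R0, 0R1, 1R1
Branch closes: q and ¬q both at 1.
Every branch closes; the branch above is one of them.

Unsatisfiable (every branch closes)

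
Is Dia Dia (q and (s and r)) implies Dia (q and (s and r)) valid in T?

Tableau for the negation not (Dia Dia (q and (s and r)) implies Dia (q and (s and r))):
1. not (Dia Dia (q and (s and r)) implies Dia (q and (s and r))), 0
2. Dia Dia (q and (s and r)), 0   [neg-implies-rule on 1]
3. not Dia (q and (s and r)), 0   [neg-implies-rule on 1]
4. not (q and (s and r)), 0   [neg-Dia-rule on 3 via 0R0]
5. not (s and r), 0   [neg-and-rule on 4 (branches; this branch)]
6. not r, 0   [neg-and-rule on 5 (branches; this branch)]
7. Dia (q and (s and r)), 1   [Dia-rule on 2: fresh world 1, 0R1]
8. not (q and (s and r)), 1   [neg-Dia-rule on 3 via 0R1]
9. not (s and r), 1   [neg-and-rule on 8 (branches; this branch)]
10. not r, 1   [neg-and-rule on 9 (branches; this branch)]
11. q and (s and r), 2   [Dia-rule on 7: fresh world 2, 1R2]
12. q, 2   [and-rule on 11]
13. s and r, 2   [and-rule on 11]
14. s, 2   [and-rule on 13]
15. r, 2   [and-rule on 13]
Accessibility: 0R0, 0R1, 1R1, 1R2, 2R2
The negation has an open branch (countermodel exists).

Invalid (countermodel exists)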